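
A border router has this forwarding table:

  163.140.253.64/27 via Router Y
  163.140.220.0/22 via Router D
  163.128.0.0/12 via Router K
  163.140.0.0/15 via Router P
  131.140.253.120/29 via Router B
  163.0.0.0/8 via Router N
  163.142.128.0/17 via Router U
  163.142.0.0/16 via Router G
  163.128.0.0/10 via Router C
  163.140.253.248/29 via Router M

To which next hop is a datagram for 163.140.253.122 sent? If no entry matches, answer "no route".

Router P

Routes whose prefix contains 163.140.253.122:
  163.0.0.0/8 (163.0.0.0 - 163.255.255.255) -> Router N
  163.128.0.0/10 (163.128.0.0 - 163.191.255.255) -> Router C
  163.128.0.0/12 (163.128.0.0 - 163.143.255.255) -> Router K
  163.140.0.0/15 (163.140.0.0 - 163.141.255.255) -> Router P
More-specific entries that do NOT match:
  131.140.253.120/29 (131.140.253.120 - 131.140.253.127) does not contain 163.140.253.122
  163.140.253.248/29 (163.140.253.248 - 163.140.253.255) does not contain 163.140.253.122
  163.140.253.64/27 (163.140.253.64 - 163.140.253.95) does not contain 163.140.253.122
  163.140.220.0/22 (163.140.220.0 - 163.140.223.255) does not contain 163.140.253.122
  163.142.128.0/17 (163.142.128.0 - 163.142.255.255) does not contain 163.140.253.122
  163.142.0.0/16 (163.142.0.0 - 163.142.255.255) does not contain 163.140.253.122
Longest matching prefix is /15 -> next hop Router P.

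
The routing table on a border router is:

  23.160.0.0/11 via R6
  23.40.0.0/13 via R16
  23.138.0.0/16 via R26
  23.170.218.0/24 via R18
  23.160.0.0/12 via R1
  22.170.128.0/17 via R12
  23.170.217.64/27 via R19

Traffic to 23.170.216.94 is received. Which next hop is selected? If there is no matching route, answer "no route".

R1

Routes whose prefix contains 23.170.216.94:
  23.160.0.0/11 (23.160.0.0 - 23.191.255.255) -> R6
  23.160.0.0/12 (23.160.0.0 - 23.175.255.255) -> R1
More-specific entries that do NOT match:
  23.170.217.64/27 (23.170.217.64 - 23.170.217.95) does not contain 23.170.216.94
  23.170.218.0/24 (23.170.218.0 - 23.170.218.255) does not contain 23.170.216.94
  22.170.128.0/17 (22.170.128.0 - 22.170.255.255) does not contain 23.170.216.94
  23.138.0.0/16 (23.138.0.0 - 23.138.255.255) does not contain 23.170.216.94
  23.40.0.0/13 (23.40.0.0 - 23.47.255.255) does not contain 23.170.216.94
Longest matching prefix is /12 -> next hop R1.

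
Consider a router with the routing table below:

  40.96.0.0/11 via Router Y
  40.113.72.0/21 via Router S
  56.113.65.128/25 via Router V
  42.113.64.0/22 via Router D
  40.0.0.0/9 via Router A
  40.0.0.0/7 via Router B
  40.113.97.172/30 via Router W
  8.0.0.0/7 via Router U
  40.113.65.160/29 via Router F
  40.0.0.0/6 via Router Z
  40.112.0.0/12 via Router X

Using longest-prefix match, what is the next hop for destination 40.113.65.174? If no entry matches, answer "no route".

Router X

Routes whose prefix contains 40.113.65.174:
  40.0.0.0/6 (40.0.0.0 - 43.255.255.255) -> Router Z
  40.0.0.0/7 (40.0.0.0 - 41.255.255.255) -> Router B
  40.0.0.0/9 (40.0.0.0 - 40.127.255.255) -> Router A
  40.96.0.0/11 (40.96.0.0 - 40.127.255.255) -> Router Y
  40.112.0.0/12 (40.112.0.0 - 40.127.255.255) -> Router X
More-specific entries that do NOT match:
  40.113.97.172/30 (40.113.97.172 - 40.113.97.175) does not contain 40.113.65.174
  40.113.65.160/29 (40.113.65.160 - 40.113.65.167) does not contain 40.113.65.174
  56.113.65.128/25 (56.113.65.128 - 56.113.65.255) does not contain 40.113.65.174
  42.113.64.0/22 (42.113.64.0 - 42.113.67.255) does not contain 40.113.65.174
  40.113.72.0/21 (40.113.72.0 - 40.113.79.255) does not contain 40.113.65.174
Longest matching prefix is /12 -> next hop Router X.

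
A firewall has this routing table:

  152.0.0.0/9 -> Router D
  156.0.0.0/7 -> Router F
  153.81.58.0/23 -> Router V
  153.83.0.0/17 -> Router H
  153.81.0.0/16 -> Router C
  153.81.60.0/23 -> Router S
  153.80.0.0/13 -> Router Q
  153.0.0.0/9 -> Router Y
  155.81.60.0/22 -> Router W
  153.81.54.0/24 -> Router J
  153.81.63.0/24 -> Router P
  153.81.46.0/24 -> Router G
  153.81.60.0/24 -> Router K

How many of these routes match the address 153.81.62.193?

3

Prefixes containing 153.81.62.193:
  153.0.0.0/9 (153.0.0.0 - 153.127.255.255)
  153.80.0.0/13 (153.80.0.0 - 153.87.255.255)
  153.81.0.0/16 (153.81.0.0 - 153.81.255.255)
Total matching entries: 3.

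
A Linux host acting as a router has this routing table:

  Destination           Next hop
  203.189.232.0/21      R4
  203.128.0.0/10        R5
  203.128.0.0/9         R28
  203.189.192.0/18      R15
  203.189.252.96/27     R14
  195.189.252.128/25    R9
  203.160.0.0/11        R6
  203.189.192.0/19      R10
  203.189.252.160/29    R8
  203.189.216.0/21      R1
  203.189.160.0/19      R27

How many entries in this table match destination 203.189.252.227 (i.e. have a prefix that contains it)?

4

Prefixes containing 203.189.252.227:
  203.128.0.0/9 (203.128.0.0 - 203.255.255.255)
  203.128.0.0/10 (203.128.0.0 - 203.191.255.255)
  203.160.0.0/11 (203.160.0.0 - 203.191.255.255)
  203.189.192.0/18 (203.189.192.0 - 203.189.255.255)
Total matching entries: 4.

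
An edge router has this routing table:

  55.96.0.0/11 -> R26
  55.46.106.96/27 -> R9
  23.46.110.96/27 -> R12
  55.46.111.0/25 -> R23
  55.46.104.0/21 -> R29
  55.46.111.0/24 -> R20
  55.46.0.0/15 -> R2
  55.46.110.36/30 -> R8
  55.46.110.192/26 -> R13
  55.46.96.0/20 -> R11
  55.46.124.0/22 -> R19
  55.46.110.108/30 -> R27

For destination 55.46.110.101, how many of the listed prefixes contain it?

3

Prefixes containing 55.46.110.101:
  55.46.0.0/15 (55.46.0.0 - 55.47.255.255)
  55.46.96.0/20 (55.46.96.0 - 55.46.111.255)
  55.46.104.0/21 (55.46.104.0 - 55.46.111.255)
Total matching entries: 3.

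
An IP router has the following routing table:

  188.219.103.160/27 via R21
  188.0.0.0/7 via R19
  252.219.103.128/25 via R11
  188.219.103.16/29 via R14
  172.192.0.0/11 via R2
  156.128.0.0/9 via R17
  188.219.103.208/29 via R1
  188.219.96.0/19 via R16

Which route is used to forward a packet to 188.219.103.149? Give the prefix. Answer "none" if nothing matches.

Entries matching 188.219.103.149:
  188.0.0.0/7 (188.0.0.0 - 189.255.255.255)
  188.219.96.0/19 (188.219.96.0 - 188.219.127.255)
Most specific is 188.219.96.0/19.

188.219.96.0/19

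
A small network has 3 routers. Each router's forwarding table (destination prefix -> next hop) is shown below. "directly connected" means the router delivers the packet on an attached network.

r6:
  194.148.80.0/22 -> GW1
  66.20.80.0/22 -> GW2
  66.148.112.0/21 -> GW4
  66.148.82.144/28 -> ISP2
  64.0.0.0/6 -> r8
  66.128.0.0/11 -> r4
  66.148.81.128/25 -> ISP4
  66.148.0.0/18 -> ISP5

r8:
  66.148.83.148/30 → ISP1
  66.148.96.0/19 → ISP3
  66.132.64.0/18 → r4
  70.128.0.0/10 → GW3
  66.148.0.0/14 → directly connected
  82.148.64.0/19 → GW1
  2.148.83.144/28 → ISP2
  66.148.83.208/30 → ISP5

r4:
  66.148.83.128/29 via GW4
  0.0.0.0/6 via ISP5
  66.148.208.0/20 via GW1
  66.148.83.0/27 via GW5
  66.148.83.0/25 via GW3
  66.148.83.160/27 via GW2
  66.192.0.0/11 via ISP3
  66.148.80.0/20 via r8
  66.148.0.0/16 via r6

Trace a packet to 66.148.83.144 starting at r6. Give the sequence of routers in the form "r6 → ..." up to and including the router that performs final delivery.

r6 → r4 → r8

At r6: longest match for 66.148.83.144 is 66.128.0.0/11 -> r4
At r4: longest match for 66.148.83.144 is 66.148.80.0/20 -> r8
At r8: longest match for 66.148.83.144 is 66.148.0.0/14 -> directly connected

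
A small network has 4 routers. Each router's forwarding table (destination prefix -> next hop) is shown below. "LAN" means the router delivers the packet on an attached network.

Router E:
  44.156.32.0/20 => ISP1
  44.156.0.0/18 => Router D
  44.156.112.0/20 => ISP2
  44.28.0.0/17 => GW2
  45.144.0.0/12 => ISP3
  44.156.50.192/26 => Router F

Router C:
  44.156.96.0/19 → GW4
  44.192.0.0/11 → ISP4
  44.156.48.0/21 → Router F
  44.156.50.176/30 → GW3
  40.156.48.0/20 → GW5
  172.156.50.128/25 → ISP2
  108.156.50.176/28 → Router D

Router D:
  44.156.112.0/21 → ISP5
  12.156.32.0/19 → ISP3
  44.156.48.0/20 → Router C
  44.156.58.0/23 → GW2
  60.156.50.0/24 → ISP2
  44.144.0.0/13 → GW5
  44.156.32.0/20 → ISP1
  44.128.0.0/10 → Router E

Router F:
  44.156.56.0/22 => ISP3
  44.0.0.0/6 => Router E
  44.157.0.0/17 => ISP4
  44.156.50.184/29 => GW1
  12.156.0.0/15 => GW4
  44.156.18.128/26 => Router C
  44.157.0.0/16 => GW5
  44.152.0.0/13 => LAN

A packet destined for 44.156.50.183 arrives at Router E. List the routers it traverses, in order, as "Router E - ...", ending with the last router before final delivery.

Router E - Router D - Router C - Router F

At Router E: longest match for 44.156.50.183 is 44.156.0.0/18 -> Router D
At Router D: longest match for 44.156.50.183 is 44.156.48.0/20 -> Router C
At Router C: longest match for 44.156.50.183 is 44.156.48.0/21 -> Router F
At Router F: longest match for 44.156.50.183 is 44.152.0.0/13 -> LAN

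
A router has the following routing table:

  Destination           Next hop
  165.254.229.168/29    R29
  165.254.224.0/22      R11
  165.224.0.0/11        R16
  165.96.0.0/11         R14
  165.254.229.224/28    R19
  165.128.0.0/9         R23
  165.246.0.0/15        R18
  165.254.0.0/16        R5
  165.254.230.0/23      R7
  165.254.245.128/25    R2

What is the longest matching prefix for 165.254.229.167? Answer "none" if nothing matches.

165.254.0.0/16

Entries matching 165.254.229.167:
  165.128.0.0/9 (165.128.0.0 - 165.255.255.255)
  165.224.0.0/11 (165.224.0.0 - 165.255.255.255)
  165.254.0.0/16 (165.254.0.0 - 165.254.255.255)
Most specific is 165.254.0.0/16.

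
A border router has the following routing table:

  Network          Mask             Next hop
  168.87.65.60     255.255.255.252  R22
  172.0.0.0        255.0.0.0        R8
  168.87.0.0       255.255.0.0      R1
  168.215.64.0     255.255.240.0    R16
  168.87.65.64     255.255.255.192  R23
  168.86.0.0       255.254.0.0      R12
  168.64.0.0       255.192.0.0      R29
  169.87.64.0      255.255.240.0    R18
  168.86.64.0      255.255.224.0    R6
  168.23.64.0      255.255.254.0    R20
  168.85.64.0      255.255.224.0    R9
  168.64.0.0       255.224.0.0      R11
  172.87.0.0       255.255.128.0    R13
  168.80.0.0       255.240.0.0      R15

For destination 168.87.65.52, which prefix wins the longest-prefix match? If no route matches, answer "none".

Entries matching 168.87.65.52:
  168.64.0.0/10 (168.64.0.0 - 168.127.255.255)
  168.64.0.0/11 (168.64.0.0 - 168.95.255.255)
  168.80.0.0/12 (168.80.0.0 - 168.95.255.255)
  168.86.0.0/15 (168.86.0.0 - 168.87.255.255)
  168.87.0.0/16 (168.87.0.0 - 168.87.255.255)
Most specific is 168.87.0.0/16.

168.87.0.0/16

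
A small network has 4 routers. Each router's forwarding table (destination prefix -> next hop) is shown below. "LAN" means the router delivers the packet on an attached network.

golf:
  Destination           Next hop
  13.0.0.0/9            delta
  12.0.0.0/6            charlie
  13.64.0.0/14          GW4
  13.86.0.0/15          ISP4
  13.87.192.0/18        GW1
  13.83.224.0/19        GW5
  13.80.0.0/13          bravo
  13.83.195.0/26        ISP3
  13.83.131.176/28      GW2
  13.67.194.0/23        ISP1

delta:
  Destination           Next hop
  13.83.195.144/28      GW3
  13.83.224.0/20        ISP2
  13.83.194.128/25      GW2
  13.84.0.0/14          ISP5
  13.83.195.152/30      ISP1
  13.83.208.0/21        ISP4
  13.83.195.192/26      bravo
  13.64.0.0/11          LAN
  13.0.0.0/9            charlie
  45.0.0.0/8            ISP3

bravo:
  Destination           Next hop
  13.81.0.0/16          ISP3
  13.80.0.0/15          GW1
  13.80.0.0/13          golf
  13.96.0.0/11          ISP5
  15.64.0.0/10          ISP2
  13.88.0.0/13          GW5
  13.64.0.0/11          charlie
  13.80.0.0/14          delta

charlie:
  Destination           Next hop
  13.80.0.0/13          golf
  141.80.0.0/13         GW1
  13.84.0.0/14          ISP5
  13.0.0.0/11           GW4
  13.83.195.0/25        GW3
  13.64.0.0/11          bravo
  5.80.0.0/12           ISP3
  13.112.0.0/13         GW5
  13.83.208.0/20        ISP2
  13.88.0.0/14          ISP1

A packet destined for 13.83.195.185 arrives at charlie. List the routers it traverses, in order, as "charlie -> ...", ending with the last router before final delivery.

charlie -> golf -> bravo -> delta

At charlie: longest match for 13.83.195.185 is 13.80.0.0/13 -> golf
At golf: longest match for 13.83.195.185 is 13.80.0.0/13 -> bravo
At bravo: longest match for 13.83.195.185 is 13.80.0.0/14 -> delta
At delta: longest match for 13.83.195.185 is 13.64.0.0/11 -> LAN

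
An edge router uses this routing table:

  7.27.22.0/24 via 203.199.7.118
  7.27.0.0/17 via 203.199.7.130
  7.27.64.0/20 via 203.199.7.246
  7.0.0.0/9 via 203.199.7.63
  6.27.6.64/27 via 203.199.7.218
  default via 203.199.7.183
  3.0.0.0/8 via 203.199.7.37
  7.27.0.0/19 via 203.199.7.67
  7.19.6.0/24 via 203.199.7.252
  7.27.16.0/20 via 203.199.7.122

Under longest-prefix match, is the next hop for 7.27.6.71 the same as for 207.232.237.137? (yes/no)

7.27.6.71: longest match 7.27.0.0/19 -> 203.199.7.67
207.232.237.137: longest match 0.0.0.0/0 -> 203.199.7.183

no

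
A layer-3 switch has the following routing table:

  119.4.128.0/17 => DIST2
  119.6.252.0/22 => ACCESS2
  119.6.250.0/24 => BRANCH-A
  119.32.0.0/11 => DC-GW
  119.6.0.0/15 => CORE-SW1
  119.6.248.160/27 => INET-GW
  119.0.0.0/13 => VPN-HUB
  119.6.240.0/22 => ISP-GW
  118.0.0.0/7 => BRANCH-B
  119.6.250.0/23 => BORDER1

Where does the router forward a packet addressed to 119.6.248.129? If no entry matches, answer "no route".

CORE-SW1

Routes whose prefix contains 119.6.248.129:
  118.0.0.0/7 (118.0.0.0 - 119.255.255.255) -> BRANCH-B
  119.0.0.0/13 (119.0.0.0 - 119.7.255.255) -> VPN-HUB
  119.6.0.0/15 (119.6.0.0 - 119.7.255.255) -> CORE-SW1
More-specific entries that do NOT match:
  119.6.248.160/27 (119.6.248.160 - 119.6.248.191) does not contain 119.6.248.129
  119.6.250.0/24 (119.6.250.0 - 119.6.250.255) does not contain 119.6.248.129
  119.6.250.0/23 (119.6.250.0 - 119.6.251.255) does not contain 119.6.248.129
  119.6.252.0/22 (119.6.252.0 - 119.6.255.255) does not contain 119.6.248.129
  119.6.240.0/22 (119.6.240.0 - 119.6.243.255) does not contain 119.6.248.129
  119.4.128.0/17 (119.4.128.0 - 119.4.255.255) does not contain 119.6.248.129
Longest matching prefix is /15 -> next hop CORE-SW1.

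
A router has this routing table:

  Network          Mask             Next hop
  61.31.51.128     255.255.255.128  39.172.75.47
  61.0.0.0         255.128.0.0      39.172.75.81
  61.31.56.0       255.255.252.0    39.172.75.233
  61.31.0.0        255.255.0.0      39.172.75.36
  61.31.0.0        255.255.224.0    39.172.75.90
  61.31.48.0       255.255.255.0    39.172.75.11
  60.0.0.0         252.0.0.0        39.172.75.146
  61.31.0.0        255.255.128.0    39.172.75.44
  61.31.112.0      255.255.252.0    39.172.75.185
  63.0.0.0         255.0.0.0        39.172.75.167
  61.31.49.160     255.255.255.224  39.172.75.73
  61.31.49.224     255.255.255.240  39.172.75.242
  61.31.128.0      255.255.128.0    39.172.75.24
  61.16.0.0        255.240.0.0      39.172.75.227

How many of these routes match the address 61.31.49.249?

Prefixes containing 61.31.49.249:
  60.0.0.0/6 (60.0.0.0 - 63.255.255.255)
  61.0.0.0/9 (61.0.0.0 - 61.127.255.255)
  61.16.0.0/12 (61.16.0.0 - 61.31.255.255)
  61.31.0.0/16 (61.31.0.0 - 61.31.255.255)
  61.31.0.0/17 (61.31.0.0 - 61.31.127.255)
Total matching entries: 5.

5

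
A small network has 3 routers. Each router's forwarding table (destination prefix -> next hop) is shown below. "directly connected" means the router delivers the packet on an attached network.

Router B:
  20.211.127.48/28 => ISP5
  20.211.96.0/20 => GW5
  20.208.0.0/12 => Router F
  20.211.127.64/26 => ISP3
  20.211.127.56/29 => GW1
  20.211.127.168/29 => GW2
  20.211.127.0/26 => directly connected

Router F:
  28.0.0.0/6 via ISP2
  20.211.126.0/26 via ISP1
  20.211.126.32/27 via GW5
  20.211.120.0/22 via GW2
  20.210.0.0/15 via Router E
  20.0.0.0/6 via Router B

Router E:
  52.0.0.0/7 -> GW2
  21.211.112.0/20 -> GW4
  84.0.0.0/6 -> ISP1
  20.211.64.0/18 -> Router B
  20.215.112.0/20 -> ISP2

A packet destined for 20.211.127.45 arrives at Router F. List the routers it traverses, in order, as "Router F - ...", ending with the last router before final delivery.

Router F - Router E - Router B

At Router F: longest match for 20.211.127.45 is 20.210.0.0/15 -> Router E
At Router E: longest match for 20.211.127.45 is 20.211.64.0/18 -> Router B
At Router B: longest match for 20.211.127.45 is 20.211.127.0/26 -> directly connected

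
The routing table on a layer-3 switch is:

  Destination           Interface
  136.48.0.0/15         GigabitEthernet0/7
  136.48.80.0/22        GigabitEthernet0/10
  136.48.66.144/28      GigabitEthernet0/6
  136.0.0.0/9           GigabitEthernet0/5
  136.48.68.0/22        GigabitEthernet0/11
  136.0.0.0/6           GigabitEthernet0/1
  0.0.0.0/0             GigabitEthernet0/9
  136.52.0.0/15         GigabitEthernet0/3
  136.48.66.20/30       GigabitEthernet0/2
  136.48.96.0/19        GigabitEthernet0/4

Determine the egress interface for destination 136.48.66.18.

GigabitEthernet0/7

Routes whose prefix contains 136.48.66.18:
  0.0.0.0/0 (default, matches everything) -> GigabitEthernet0/9
  136.0.0.0/6 (136.0.0.0 - 139.255.255.255) -> GigabitEthernet0/1
  136.0.0.0/9 (136.0.0.0 - 136.127.255.255) -> GigabitEthernet0/5
  136.48.0.0/15 (136.48.0.0 - 136.49.255.255) -> GigabitEthernet0/7
More-specific entries that do NOT match:
  136.48.66.20/30 (136.48.66.20 - 136.48.66.23) does not contain 136.48.66.18
  136.48.66.144/28 (136.48.66.144 - 136.48.66.159) does not contain 136.48.66.18
  136.48.80.0/22 (136.48.80.0 - 136.48.83.255) does not contain 136.48.66.18
  136.48.68.0/22 (136.48.68.0 - 136.48.71.255) does not contain 136.48.66.18
  136.48.96.0/19 (136.48.96.0 - 136.48.127.255) does not contain 136.48.66.18
Longest matching prefix is /15 -> interface GigabitEthernet0/7.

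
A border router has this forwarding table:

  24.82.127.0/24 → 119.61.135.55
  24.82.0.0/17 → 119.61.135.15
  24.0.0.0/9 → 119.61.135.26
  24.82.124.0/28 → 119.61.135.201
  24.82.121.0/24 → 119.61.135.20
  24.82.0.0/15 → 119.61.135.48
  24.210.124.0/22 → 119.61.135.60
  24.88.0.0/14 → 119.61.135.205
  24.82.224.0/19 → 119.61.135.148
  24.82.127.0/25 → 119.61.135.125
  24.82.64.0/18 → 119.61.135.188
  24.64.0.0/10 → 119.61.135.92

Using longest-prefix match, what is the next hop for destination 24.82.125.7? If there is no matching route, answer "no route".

119.61.135.188

Routes whose prefix contains 24.82.125.7:
  24.0.0.0/9 (24.0.0.0 - 24.127.255.255) -> 119.61.135.26
  24.64.0.0/10 (24.64.0.0 - 24.127.255.255) -> 119.61.135.92
  24.82.0.0/15 (24.82.0.0 - 24.83.255.255) -> 119.61.135.48
  24.82.0.0/17 (24.82.0.0 - 24.82.127.255) -> 119.61.135.15
  24.82.64.0/18 (24.82.64.0 - 24.82.127.255) -> 119.61.135.188
More-specific entries that do NOT match:
  24.82.124.0/28 (24.82.124.0 - 24.82.124.15) does not contain 24.82.125.7
  24.82.127.0/25 (24.82.127.0 - 24.82.127.127) does not contain 24.82.125.7
  24.82.127.0/24 (24.82.127.0 - 24.82.127.255) does not contain 24.82.125.7
  24.82.121.0/24 (24.82.121.0 - 24.82.121.255) does not contain 24.82.125.7
  24.210.124.0/22 (24.210.124.0 - 24.210.127.255) does not contain 24.82.125.7
  24.82.224.0/19 (24.82.224.0 - 24.82.255.255) does not contain 24.82.125.7
Longest matching prefix is /18 -> next hop 119.61.135.188.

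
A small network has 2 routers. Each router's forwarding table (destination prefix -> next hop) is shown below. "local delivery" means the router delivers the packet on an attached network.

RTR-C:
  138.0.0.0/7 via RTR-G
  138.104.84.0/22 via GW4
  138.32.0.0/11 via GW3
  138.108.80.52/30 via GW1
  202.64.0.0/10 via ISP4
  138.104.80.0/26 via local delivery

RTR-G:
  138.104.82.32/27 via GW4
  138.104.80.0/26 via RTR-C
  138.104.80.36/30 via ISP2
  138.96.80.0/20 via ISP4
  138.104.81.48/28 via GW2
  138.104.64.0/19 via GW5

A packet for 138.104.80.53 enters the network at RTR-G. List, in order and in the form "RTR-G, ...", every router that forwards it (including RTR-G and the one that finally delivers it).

RTR-G, RTR-C

At RTR-G: longest match for 138.104.80.53 is 138.104.80.0/26 -> RTR-C
At RTR-C: longest match for 138.104.80.53 is 138.104.80.0/26 -> local delivery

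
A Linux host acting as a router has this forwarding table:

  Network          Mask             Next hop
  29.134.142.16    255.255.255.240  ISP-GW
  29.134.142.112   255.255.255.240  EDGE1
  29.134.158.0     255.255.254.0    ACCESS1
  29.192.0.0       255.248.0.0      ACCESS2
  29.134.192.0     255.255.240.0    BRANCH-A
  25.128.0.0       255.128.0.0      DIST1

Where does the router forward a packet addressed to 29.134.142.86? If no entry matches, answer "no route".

no route

No entry's prefix contains 29.134.142.86; there is no default route.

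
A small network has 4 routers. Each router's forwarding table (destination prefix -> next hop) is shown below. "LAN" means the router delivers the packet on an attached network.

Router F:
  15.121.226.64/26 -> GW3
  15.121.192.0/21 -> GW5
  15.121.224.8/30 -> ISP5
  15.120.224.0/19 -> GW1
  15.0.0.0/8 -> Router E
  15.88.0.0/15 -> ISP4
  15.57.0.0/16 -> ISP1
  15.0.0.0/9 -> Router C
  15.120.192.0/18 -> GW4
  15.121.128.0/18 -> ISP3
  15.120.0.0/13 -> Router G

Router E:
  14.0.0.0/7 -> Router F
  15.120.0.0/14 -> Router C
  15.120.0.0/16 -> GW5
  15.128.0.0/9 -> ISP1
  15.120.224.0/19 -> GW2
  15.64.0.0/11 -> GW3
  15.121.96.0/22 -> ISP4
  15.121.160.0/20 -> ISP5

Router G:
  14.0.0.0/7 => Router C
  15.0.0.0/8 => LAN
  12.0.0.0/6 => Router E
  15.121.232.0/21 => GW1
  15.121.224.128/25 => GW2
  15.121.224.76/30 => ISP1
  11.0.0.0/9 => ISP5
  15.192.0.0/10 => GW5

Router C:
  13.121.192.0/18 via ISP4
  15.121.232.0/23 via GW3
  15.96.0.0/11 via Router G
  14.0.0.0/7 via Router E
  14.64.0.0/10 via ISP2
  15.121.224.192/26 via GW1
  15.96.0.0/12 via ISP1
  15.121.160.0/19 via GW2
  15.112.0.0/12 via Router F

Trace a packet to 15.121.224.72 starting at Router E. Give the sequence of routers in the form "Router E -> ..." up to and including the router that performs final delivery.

Router E -> Router C -> Router F -> Router G

At Router E: longest match for 15.121.224.72 is 15.120.0.0/14 -> Router C
At Router C: longest match for 15.121.224.72 is 15.112.0.0/12 -> Router F
At Router F: longest match for 15.121.224.72 is 15.120.0.0/13 -> Router G
At Router G: longest match for 15.121.224.72 is 15.0.0.0/8 -> LAN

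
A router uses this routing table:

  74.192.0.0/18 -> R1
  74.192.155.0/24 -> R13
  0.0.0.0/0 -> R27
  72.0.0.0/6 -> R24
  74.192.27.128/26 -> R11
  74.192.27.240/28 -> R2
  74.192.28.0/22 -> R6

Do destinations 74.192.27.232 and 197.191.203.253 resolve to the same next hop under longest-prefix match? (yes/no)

74.192.27.232: longest match 74.192.0.0/18 -> R1
197.191.203.253: longest match 0.0.0.0/0 -> R27

no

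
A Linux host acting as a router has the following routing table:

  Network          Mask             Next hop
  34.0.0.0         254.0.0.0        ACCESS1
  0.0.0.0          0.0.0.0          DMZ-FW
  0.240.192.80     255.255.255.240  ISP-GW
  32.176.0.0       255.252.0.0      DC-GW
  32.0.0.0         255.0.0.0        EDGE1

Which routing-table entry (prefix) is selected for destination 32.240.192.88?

32.0.0.0/8

Entries matching 32.240.192.88:
  0.0.0.0/0 (default, matches everything)
  32.0.0.0/8 (32.0.0.0 - 32.255.255.255)
Most specific is 32.0.0.0/8.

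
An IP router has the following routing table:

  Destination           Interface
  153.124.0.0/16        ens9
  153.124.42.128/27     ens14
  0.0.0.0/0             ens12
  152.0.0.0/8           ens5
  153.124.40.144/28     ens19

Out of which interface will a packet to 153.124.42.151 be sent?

ens14

Routes whose prefix contains 153.124.42.151:
  0.0.0.0/0 (default, matches everything) -> ens12
  153.124.0.0/16 (153.124.0.0 - 153.124.255.255) -> ens9
  153.124.42.128/27 (153.124.42.128 - 153.124.42.159) -> ens14
More-specific entries that do NOT match:
  153.124.40.144/28 (153.124.40.144 - 153.124.40.159) does not contain 153.124.42.151
Longest matching prefix is /27 -> interface ens14.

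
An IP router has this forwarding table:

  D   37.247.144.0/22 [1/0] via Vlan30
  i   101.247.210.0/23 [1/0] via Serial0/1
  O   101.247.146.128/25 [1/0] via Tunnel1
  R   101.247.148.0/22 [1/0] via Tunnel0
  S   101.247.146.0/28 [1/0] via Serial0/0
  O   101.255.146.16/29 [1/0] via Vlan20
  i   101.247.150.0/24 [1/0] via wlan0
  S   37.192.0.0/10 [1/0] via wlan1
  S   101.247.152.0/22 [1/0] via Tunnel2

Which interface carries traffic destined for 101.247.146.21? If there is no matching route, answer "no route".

No entry's prefix contains 101.247.146.21; there is no default route.

no route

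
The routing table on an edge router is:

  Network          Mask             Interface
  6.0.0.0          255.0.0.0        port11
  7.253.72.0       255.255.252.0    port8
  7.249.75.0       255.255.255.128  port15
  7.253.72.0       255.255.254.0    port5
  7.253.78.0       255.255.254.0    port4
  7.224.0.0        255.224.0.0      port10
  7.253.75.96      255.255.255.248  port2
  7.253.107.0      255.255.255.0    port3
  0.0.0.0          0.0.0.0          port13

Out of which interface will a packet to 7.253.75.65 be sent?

Routes whose prefix contains 7.253.75.65:
  0.0.0.0/0 (default, matches everything) -> port13
  7.224.0.0/11 (7.224.0.0 - 7.255.255.255) -> port10
  7.253.72.0/22 (7.253.72.0 - 7.253.75.255) -> port8
More-specific entries that do NOT match:
  7.253.75.96/29 (7.253.75.96 - 7.253.75.103) does not contain 7.253.75.65
  7.249.75.0/25 (7.249.75.0 - 7.249.75.127) does not contain 7.253.75.65
  7.253.107.0/24 (7.253.107.0 - 7.253.107.255) does not contain 7.253.75.65
  7.253.72.0/23 (7.253.72.0 - 7.253.73.255) does not contain 7.253.75.65
  7.253.78.0/23 (7.253.78.0 - 7.253.79.255) does not contain 7.253.75.65
Longest matching prefix is /22 -> interface port8.

port8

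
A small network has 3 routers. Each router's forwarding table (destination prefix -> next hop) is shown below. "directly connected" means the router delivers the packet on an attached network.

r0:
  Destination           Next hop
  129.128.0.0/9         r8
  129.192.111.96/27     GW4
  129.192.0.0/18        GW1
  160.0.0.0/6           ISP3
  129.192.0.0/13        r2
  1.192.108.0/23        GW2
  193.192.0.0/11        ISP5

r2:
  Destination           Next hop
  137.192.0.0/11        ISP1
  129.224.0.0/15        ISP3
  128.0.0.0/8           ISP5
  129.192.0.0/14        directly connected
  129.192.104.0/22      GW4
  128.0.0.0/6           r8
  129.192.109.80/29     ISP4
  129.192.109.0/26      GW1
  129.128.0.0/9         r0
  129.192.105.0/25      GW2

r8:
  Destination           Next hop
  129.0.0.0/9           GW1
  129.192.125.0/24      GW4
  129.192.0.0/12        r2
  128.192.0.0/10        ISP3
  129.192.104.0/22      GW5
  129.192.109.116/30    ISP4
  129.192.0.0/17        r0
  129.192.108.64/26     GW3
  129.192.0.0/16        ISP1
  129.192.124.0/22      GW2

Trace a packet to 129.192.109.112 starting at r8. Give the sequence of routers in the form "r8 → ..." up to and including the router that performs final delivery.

At r8: longest match for 129.192.109.112 is 129.192.0.0/17 -> r0
At r0: longest match for 129.192.109.112 is 129.192.0.0/13 -> r2
At r2: longest match for 129.192.109.112 is 129.192.0.0/14 -> directly connected

r8 → r0 → r2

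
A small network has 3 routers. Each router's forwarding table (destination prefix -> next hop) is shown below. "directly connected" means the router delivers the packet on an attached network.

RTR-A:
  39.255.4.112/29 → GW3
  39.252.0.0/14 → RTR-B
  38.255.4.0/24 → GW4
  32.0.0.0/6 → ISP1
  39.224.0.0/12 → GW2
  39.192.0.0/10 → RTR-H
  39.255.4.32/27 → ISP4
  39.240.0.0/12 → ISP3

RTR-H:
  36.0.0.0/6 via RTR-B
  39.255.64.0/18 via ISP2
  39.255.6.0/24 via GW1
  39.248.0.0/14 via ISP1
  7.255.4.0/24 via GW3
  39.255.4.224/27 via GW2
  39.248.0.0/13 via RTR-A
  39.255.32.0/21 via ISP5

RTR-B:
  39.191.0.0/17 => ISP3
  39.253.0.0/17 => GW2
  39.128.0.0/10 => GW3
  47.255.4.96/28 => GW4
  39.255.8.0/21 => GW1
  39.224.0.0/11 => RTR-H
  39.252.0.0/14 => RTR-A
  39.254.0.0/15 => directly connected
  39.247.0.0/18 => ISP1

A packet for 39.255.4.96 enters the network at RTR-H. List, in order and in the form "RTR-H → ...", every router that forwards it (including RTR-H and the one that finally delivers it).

RTR-H → RTR-A → RTR-B

At RTR-H: longest match for 39.255.4.96 is 39.248.0.0/13 -> RTR-A
At RTR-A: longest match for 39.255.4.96 is 39.252.0.0/14 -> RTR-B
At RTR-B: longest match for 39.255.4.96 is 39.254.0.0/15 -> directly connected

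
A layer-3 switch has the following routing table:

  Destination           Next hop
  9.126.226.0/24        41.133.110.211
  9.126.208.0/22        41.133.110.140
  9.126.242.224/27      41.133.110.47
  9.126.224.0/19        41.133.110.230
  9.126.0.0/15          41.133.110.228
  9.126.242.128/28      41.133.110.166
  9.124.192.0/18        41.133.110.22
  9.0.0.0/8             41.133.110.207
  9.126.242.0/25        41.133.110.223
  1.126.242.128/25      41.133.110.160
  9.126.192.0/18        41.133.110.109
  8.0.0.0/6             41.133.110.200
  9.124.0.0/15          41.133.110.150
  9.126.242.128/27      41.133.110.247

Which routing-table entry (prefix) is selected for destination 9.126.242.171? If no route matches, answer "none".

9.126.224.0/19

Entries matching 9.126.242.171:
  8.0.0.0/6 (8.0.0.0 - 11.255.255.255)
  9.0.0.0/8 (9.0.0.0 - 9.255.255.255)
  9.126.0.0/15 (9.126.0.0 - 9.127.255.255)
  9.126.192.0/18 (9.126.192.0 - 9.126.255.255)
  9.126.224.0/19 (9.126.224.0 - 9.126.255.255)
Most specific is 9.126.224.0/19.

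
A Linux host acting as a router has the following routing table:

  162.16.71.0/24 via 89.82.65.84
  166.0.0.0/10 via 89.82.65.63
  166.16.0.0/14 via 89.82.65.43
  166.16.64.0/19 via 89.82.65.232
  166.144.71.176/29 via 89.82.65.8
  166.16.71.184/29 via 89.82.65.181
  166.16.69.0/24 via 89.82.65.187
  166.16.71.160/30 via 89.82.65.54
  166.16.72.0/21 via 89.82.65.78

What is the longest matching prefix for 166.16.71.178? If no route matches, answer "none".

Entries matching 166.16.71.178:
  166.0.0.0/10 (166.0.0.0 - 166.63.255.255)
  166.16.0.0/14 (166.16.0.0 - 166.19.255.255)
  166.16.64.0/19 (166.16.64.0 - 166.16.95.255)
Most specific is 166.16.64.0/19.

166.16.64.0/19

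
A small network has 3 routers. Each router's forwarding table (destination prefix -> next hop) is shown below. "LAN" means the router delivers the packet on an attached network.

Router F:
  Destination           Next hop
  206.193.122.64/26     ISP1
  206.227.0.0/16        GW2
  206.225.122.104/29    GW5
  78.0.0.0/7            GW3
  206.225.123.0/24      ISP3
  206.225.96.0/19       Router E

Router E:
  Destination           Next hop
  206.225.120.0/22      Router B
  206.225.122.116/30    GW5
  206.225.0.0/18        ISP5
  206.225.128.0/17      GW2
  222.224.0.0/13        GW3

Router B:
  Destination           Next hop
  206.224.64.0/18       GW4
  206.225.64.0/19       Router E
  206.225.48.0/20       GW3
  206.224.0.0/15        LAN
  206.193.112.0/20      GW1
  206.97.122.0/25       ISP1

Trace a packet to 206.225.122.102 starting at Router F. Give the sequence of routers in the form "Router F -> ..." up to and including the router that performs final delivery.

Router F -> Router E -> Router B

At Router F: longest match for 206.225.122.102 is 206.225.96.0/19 -> Router E
At Router E: longest match for 206.225.122.102 is 206.225.120.0/22 -> Router B
At Router B: longest match for 206.225.122.102 is 206.224.0.0/15 -> LAN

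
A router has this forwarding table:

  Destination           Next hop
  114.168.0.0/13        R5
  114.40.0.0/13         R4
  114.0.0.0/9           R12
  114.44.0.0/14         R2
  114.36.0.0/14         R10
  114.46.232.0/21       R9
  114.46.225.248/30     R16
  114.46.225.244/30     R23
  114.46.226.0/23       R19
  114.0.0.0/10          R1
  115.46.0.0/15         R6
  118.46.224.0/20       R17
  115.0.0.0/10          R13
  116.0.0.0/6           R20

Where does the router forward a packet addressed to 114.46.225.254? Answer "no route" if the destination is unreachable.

R2

Routes whose prefix contains 114.46.225.254:
  114.0.0.0/9 (114.0.0.0 - 114.127.255.255) -> R12
  114.0.0.0/10 (114.0.0.0 - 114.63.255.255) -> R1
  114.40.0.0/13 (114.40.0.0 - 114.47.255.255) -> R4
  114.44.0.0/14 (114.44.0.0 - 114.47.255.255) -> R2
More-specific entries that do NOT match:
  114.46.225.248/30 (114.46.225.248 - 114.46.225.251) does not contain 114.46.225.254
  114.46.225.244/30 (114.46.225.244 - 114.46.225.247) does not contain 114.46.225.254
  114.46.226.0/23 (114.46.226.0 - 114.46.227.255) does not contain 114.46.225.254
  114.46.232.0/21 (114.46.232.0 - 114.46.239.255) does not contain 114.46.225.254
  118.46.224.0/20 (118.46.224.0 - 118.46.239.255) does not contain 114.46.225.254
  115.46.0.0/15 (115.46.0.0 - 115.47.255.255) does not contain 114.46.225.254
Longest matching prefix is /14 -> next hop R2.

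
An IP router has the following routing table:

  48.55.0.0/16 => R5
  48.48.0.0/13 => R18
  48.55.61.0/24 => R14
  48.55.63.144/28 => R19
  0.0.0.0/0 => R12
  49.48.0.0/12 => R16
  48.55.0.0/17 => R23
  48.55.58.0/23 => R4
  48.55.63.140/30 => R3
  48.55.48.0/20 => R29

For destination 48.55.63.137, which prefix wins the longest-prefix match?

48.55.48.0/20

Entries matching 48.55.63.137:
  0.0.0.0/0 (default, matches everything)
  48.48.0.0/13 (48.48.0.0 - 48.55.255.255)
  48.55.0.0/16 (48.55.0.0 - 48.55.255.255)
  48.55.0.0/17 (48.55.0.0 - 48.55.127.255)
  48.55.48.0/20 (48.55.48.0 - 48.55.63.255)
Most specific is 48.55.48.0/20.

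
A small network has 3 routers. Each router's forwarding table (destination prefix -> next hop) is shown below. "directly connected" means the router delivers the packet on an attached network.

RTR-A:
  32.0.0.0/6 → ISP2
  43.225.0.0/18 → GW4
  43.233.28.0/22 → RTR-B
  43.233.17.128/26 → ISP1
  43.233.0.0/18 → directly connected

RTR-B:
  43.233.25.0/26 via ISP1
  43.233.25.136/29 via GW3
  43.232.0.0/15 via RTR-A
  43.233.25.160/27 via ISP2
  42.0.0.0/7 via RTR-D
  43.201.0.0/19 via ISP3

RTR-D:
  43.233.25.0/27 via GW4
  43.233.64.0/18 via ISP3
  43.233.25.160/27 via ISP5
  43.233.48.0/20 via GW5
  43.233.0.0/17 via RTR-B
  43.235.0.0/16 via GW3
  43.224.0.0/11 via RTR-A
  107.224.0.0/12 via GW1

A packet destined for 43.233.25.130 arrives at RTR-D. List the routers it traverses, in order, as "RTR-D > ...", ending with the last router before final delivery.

At RTR-D: longest match for 43.233.25.130 is 43.233.0.0/17 -> RTR-B
At RTR-B: longest match for 43.233.25.130 is 43.232.0.0/15 -> RTR-A
At RTR-A: longest match for 43.233.25.130 is 43.233.0.0/18 -> directly connected

RTR-D > RTR-B > RTR-A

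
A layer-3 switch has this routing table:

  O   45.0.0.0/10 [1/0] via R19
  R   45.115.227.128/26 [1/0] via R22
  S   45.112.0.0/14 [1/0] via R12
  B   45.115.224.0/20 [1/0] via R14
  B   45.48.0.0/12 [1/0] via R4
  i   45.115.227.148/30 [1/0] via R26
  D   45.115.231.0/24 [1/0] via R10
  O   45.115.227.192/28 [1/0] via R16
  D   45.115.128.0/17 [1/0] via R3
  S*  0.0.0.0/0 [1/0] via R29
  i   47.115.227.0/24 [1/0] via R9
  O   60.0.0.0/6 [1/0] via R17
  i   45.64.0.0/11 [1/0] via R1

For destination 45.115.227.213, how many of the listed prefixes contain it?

Prefixes containing 45.115.227.213:
  0.0.0.0/0 (default, matches everything)
  45.112.0.0/14 (45.112.0.0 - 45.115.255.255)
  45.115.128.0/17 (45.115.128.0 - 45.115.255.255)
  45.115.224.0/20 (45.115.224.0 - 45.115.239.255)
Total matching entries: 4.

4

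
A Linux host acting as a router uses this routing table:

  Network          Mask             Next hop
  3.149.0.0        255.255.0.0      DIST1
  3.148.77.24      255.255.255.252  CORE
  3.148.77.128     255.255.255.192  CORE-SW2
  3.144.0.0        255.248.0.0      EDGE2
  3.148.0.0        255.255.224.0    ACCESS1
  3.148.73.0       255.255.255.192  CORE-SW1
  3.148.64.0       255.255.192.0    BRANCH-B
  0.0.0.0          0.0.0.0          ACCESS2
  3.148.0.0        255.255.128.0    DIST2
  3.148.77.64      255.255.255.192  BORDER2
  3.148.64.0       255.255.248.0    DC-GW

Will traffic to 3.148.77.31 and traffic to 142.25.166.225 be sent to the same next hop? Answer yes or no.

3.148.77.31: longest match 3.148.64.0/18 -> BRANCH-B
142.25.166.225: longest match 0.0.0.0/0 -> ACCESS2

no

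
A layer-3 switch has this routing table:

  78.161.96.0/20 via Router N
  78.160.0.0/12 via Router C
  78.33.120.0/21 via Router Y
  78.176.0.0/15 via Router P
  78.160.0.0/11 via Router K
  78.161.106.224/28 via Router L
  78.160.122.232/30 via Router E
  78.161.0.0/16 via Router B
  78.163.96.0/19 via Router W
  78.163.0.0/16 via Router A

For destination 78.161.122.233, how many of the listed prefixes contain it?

Prefixes containing 78.161.122.233:
  78.160.0.0/11 (78.160.0.0 - 78.191.255.255)
  78.160.0.0/12 (78.160.0.0 - 78.175.255.255)
  78.161.0.0/16 (78.161.0.0 - 78.161.255.255)
Total matching entries: 3.

3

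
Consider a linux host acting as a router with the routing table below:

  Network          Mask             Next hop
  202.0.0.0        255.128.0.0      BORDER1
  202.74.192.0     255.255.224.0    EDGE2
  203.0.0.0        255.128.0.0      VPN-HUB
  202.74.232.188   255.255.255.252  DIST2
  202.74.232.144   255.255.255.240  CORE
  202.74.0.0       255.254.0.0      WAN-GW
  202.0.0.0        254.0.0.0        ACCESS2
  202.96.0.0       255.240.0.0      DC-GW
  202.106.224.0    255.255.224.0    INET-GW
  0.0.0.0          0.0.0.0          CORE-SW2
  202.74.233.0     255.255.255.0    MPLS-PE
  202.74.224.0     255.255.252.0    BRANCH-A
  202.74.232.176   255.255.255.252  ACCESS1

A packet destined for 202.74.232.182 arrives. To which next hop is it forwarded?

Routes whose prefix contains 202.74.232.182:
  0.0.0.0/0 (default, matches everything) -> CORE-SW2
  202.0.0.0/7 (202.0.0.0 - 203.255.255.255) -> ACCESS2
  202.0.0.0/9 (202.0.0.0 - 202.127.255.255) -> BORDER1
  202.74.0.0/15 (202.74.0.0 - 202.75.255.255) -> WAN-GW
More-specific entries that do NOT match:
  202.74.232.188/30 (202.74.232.188 - 202.74.232.191) does not contain 202.74.232.182
  202.74.232.176/30 (202.74.232.176 - 202.74.232.179) does not contain 202.74.232.182
  202.74.232.144/28 (202.74.232.144 - 202.74.232.159) does not contain 202.74.232.182
  202.74.233.0/24 (202.74.233.0 - 202.74.233.255) does not contain 202.74.232.182
  202.74.224.0/22 (202.74.224.0 - 202.74.227.255) does not contain 202.74.232.182
  202.74.192.0/19 (202.74.192.0 - 202.74.223.255) does not contain 202.74.232.182
  202.106.224.0/19 (202.106.224.0 - 202.106.255.255) does not contain 202.74.232.182
Longest matching prefix is /15 -> next hop WAN-GW.

WAN-GW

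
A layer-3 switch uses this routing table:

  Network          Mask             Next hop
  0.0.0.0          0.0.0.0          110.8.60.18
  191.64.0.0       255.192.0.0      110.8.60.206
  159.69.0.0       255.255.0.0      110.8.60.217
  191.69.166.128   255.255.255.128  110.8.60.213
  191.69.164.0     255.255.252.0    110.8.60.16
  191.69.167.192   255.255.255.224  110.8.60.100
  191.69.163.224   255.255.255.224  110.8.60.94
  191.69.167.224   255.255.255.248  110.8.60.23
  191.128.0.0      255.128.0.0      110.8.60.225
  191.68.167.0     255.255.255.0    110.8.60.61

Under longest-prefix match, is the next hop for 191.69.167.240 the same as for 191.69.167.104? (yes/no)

191.69.167.240: longest match 191.69.164.0/22 -> 110.8.60.16
191.69.167.104: longest match 191.69.164.0/22 -> 110.8.60.16

yes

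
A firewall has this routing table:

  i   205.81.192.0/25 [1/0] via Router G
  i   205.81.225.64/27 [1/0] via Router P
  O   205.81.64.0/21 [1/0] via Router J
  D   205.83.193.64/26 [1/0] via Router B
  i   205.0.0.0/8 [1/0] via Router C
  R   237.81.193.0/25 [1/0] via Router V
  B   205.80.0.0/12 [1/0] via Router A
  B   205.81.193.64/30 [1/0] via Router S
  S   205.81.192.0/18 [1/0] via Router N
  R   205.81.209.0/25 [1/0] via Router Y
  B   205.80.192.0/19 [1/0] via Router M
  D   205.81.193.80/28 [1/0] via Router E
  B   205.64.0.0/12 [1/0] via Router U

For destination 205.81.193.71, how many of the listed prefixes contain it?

Prefixes containing 205.81.193.71:
  205.0.0.0/8 (205.0.0.0 - 205.255.255.255)
  205.80.0.0/12 (205.80.0.0 - 205.95.255.255)
  205.81.192.0/18 (205.81.192.0 - 205.81.255.255)
Total matching entries: 3.

3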